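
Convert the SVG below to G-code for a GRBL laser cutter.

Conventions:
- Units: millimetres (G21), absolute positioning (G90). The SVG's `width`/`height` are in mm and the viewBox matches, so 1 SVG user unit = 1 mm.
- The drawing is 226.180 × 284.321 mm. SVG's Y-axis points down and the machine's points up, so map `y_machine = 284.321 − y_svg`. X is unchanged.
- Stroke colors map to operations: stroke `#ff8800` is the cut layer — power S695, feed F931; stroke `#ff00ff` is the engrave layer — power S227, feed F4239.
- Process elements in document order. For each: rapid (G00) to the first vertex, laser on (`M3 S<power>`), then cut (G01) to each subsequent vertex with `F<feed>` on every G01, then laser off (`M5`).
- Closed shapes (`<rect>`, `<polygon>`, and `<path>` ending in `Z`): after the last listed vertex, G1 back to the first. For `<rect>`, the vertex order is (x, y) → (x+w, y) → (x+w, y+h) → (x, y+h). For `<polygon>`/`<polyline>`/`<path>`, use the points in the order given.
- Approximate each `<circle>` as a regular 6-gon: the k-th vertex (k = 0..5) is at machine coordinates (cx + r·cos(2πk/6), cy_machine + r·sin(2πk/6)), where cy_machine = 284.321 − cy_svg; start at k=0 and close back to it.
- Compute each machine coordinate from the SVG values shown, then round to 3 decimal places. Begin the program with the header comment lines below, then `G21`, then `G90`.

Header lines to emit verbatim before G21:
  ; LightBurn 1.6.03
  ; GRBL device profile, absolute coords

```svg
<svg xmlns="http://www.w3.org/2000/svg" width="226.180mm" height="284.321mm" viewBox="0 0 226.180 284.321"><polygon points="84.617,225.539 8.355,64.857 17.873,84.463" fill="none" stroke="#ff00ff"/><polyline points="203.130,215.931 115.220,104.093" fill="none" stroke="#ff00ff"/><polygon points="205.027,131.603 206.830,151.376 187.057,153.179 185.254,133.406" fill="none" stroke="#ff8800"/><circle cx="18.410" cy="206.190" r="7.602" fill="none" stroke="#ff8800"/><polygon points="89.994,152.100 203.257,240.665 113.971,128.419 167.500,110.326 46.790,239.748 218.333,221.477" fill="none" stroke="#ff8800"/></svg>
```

viewBox `0 0 226.180 284.321` with mm width/height → 1 unit = 1 mm. Flip: y_m = 284.321 − y_svg.

**Shape 1** — `<polygon>` closed polygon, stroke `#ff00ff` → engrave (S227, F4239). Machine vertices: (84.617,58.782) → (8.355,219.464) → (17.873,199.858) → (84.617,58.782). Closed: final G1 returns to the first vertex.

**Shape 2** — `<polyline>` line segment, stroke `#ff00ff` → engrave (S227, F4239). Machine vertices: (203.130,68.390) → (115.220,180.228). Open path.

**Shape 3** — `<polygon>` regular polygon, stroke `#ff8800` → cut (S695, F931). Machine vertices: (205.027,152.718) → (206.830,132.945) → (187.057,131.142) → (185.254,150.915) → (205.027,152.718). Closed: final G1 returns to the first vertex.

**Shape 4** — `<circle>` circle, stroke `#ff8800` → cut (S695, F931). Machine vertices: (26.012,78.131) → (22.211,84.715) → (14.609,84.715) → (10.808,78.131) → (14.609,71.547) → (22.211,71.547) → (26.012,78.131). Closed: final G1 returns to the first vertex.

**Shape 5** — `<polygon>` closed polygon, stroke `#ff8800` → cut (S695, F931). Machine vertices: (89.994,132.221) → (203.257,43.656) → (113.971,155.902) → (167.500,173.995) → (46.790,44.573) → (218.333,62.844) → (89.994,132.221). Closed: final G1 returns to the first vertex.

; LightBurn 1.6.03
; GRBL device profile, absolute coords
G21
G90
G00 X84.617 Y58.782
M3 S227
G01 X8.355 Y219.464 F4239
G01 X17.873 Y199.858 F4239
G01 X84.617 Y58.782 F4239
M5
G00 X203.130 Y68.390
M3 S227
G01 X115.220 Y180.228 F4239
M5
G00 X205.027 Y152.718
M3 S695
G01 X206.830 Y132.945 F931
G01 X187.057 Y131.142 F931
G01 X185.254 Y150.915 F931
G01 X205.027 Y152.718 F931
M5
G00 X26.012 Y78.131
M3 S695
G01 X22.211 Y84.715 F931
G01 X14.609 Y84.715 F931
G01 X10.808 Y78.131 F931
G01 X14.609 Y71.547 F931
G01 X22.211 Y71.547 F931
G01 X26.012 Y78.131 F931
M5
G00 X89.994 Y132.221
M3 S695
G01 X203.257 Y43.656 F931
G01 X113.971 Y155.902 F931
G01 X167.500 Y173.995 F931
G01 X46.790 Y44.573 F931
G01 X218.333 Y62.844 F931
G01 X89.994 Y132.221 F931
M5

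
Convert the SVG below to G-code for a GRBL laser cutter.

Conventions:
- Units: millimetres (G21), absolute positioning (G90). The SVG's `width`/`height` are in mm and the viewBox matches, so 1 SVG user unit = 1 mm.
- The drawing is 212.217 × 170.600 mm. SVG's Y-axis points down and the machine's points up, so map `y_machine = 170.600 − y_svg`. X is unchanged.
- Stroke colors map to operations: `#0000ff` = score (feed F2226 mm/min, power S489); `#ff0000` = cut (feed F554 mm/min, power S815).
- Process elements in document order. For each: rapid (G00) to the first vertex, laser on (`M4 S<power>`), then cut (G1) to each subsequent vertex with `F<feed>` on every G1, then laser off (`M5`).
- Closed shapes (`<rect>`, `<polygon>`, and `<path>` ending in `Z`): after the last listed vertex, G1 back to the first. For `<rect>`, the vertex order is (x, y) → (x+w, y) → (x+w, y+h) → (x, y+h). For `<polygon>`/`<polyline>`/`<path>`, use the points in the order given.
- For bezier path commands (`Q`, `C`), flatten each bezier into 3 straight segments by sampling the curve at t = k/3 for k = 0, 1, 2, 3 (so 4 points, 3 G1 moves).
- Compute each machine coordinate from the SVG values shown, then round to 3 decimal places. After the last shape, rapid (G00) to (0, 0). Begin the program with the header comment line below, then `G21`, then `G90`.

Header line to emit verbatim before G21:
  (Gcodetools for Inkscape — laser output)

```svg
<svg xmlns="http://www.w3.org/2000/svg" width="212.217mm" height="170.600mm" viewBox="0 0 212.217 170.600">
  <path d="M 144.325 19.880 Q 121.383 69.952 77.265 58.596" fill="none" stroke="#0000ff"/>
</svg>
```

(Gcodetools for Inkscape — laser output)
G21
G90
G00 X144.325 Y150.720
M4 S489
G1 X126.677 Y124.164 F2226
G1 X104.324 Y111.259 F2226
G1 X77.265 Y112.004 F2226
M5
G00 X0.000 Y0.000

1 u = 1 mm; y_m = 170.600 − y.

[1] `<path>` quadratic bezier, #0000ff→score S489 F2226: (144.325,150.720) → (126.677,124.164) → (104.324,111.259) → (77.265,112.004)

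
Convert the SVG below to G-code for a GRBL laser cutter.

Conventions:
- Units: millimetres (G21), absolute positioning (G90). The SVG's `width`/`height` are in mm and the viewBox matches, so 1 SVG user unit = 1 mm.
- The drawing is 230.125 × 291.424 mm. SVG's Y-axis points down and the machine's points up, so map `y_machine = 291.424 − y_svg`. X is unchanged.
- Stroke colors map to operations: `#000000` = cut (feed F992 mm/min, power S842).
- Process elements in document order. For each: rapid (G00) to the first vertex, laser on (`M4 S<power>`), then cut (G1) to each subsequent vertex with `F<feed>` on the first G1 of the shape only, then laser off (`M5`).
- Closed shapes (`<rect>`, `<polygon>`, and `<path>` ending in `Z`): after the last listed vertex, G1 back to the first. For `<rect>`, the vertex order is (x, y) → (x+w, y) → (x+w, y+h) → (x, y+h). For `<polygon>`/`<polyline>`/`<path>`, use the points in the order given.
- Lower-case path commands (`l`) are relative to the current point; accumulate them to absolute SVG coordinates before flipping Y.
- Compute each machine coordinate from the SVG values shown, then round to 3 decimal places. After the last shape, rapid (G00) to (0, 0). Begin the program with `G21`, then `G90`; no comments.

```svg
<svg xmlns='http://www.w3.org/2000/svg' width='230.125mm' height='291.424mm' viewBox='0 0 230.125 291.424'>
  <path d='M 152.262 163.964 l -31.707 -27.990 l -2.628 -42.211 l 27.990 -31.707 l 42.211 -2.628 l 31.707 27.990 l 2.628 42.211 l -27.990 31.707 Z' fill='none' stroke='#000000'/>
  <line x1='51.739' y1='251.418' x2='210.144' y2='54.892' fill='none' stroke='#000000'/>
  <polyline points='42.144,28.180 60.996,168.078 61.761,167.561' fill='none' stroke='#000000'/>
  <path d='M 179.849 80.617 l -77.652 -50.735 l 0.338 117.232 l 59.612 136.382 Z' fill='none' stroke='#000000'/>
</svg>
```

G21
G90
G00 X152.262 Y127.460
M4 S842
G1 X120.555 Y155.450 F992
G1 X117.927 Y197.661
G1 X145.917 Y229.368
G1 X188.128 Y231.996
G1 X219.835 Y204.006
G1 X222.463 Y161.795
G1 X194.473 Y130.088
G1 X152.262 Y127.460
M5
G00 X51.739 Y40.006
M4 S842
G1 X210.144 Y236.532 F992
M5
G00 X42.144 Y263.244
M4 S842
G1 X60.996 Y123.346 F992
G1 X61.761 Y123.863
M5
G00 X179.849 Y210.807
M4 S842
G1 X102.197 Y261.542 F992
G1 X102.535 Y144.310
G1 X162.147 Y7.928
G1 X179.849 Y210.807
M5
G00 X0.000 Y0.000

Since the viewBox matches the mm dimensions, user units are millimetres directly. The only transform is the Y-flip y_m = 291.424 − y_svg.

Shape 1 is a regular polygon drawn with `<path>`. Its stroke #000000 means cut at S842, F992. After flipping Y the toolpath is (152.262,127.460) → (120.555,155.450) → (117.927,197.661) → (145.917,229.368) → (188.128,231.996) → (219.835,204.006) → (222.463,161.795) → (194.473,130.088) → (152.262,127.460), returning to the start.

Shape 2 is a line segment drawn with `<line>`. Its stroke #000000 means cut at S842, F992. After flipping Y the toolpath is (51.739,40.006) → (210.144,236.532).

Shape 3 is a open polyline drawn with `<polyline>`. Its stroke #000000 means cut at S842, F992. After flipping Y the toolpath is (42.144,263.244) → (60.996,123.346) → (61.761,123.863).

Shape 4 is a closed polygon drawn with `<path>`. Its stroke #000000 means cut at S842, F992. After flipping Y the toolpath is (179.849,210.807) → (102.197,261.542) → (102.535,144.310) → (162.147,7.928) → (179.849,210.807), returning to the start.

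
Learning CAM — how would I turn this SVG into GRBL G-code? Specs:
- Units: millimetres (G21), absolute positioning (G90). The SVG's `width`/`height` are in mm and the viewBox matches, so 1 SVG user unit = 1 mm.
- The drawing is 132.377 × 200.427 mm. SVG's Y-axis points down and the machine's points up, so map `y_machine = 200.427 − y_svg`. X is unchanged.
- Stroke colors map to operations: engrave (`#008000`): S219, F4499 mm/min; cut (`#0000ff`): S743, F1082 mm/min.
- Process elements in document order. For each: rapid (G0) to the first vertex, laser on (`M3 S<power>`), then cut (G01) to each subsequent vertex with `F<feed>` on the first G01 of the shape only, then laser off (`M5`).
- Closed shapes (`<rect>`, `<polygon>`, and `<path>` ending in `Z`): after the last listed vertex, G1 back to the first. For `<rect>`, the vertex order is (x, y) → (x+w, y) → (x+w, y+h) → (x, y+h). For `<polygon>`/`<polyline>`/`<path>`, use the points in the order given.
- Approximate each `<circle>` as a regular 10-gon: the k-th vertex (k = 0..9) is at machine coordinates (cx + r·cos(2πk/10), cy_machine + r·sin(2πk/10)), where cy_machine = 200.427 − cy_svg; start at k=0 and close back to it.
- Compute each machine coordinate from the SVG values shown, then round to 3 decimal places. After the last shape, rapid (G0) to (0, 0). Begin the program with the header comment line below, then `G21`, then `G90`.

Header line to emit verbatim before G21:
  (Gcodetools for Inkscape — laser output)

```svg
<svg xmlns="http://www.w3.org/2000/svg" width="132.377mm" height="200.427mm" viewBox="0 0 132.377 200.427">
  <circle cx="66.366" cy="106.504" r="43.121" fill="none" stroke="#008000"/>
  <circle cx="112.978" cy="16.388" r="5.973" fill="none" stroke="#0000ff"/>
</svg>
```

1 u = 1 mm; y_m = 200.427 − y.

[1] `<circle>` circle, #008000→engrave S219 F4499: (109.487,93.923) → (101.252,119.269) → (79.691,134.934) → (53.041,134.934) → (31.480,119.269) → (23.245,93.923) → (31.480,68.577) → (53.041,52.912) → (79.691,52.912) → (101.252,68.577) → (109.487,93.923) (closed)

[2] `<circle>` circle, #0000ff→cut S743 F1082: (118.951,184.039) → (117.810,187.550) → (114.824,189.720) → (111.132,189.720) → (108.146,187.550) → (107.005,184.039) → (108.146,180.528) → (111.132,178.358) → (114.824,178.358) → (117.810,180.528) → (118.951,184.039) (closed)

(Gcodetools for Inkscape — laser output)
G21
G90
G0 X109.487 Y93.923
M3 S219
G01 X101.252 Y119.269 F4499
G01 X79.691 Y134.934
G01 X53.041 Y134.934
G01 X31.480 Y119.269
G01 X23.245 Y93.923
G01 X31.480 Y68.577
G01 X53.041 Y52.912
G01 X79.691 Y52.912
G01 X101.252 Y68.577
G01 X109.487 Y93.923
M5
G0 X118.951 Y184.039
M3 S743
G01 X117.810 Y187.550 F1082
G01 X114.824 Y189.720
G01 X111.132 Y189.720
G01 X108.146 Y187.550
G01 X107.005 Y184.039
G01 X108.146 Y180.528
G01 X111.132 Y178.358
G01 X114.824 Y178.358
G01 X117.810 Y180.528
G01 X118.951 Y184.039
M5
G0 X0.000 Y0.000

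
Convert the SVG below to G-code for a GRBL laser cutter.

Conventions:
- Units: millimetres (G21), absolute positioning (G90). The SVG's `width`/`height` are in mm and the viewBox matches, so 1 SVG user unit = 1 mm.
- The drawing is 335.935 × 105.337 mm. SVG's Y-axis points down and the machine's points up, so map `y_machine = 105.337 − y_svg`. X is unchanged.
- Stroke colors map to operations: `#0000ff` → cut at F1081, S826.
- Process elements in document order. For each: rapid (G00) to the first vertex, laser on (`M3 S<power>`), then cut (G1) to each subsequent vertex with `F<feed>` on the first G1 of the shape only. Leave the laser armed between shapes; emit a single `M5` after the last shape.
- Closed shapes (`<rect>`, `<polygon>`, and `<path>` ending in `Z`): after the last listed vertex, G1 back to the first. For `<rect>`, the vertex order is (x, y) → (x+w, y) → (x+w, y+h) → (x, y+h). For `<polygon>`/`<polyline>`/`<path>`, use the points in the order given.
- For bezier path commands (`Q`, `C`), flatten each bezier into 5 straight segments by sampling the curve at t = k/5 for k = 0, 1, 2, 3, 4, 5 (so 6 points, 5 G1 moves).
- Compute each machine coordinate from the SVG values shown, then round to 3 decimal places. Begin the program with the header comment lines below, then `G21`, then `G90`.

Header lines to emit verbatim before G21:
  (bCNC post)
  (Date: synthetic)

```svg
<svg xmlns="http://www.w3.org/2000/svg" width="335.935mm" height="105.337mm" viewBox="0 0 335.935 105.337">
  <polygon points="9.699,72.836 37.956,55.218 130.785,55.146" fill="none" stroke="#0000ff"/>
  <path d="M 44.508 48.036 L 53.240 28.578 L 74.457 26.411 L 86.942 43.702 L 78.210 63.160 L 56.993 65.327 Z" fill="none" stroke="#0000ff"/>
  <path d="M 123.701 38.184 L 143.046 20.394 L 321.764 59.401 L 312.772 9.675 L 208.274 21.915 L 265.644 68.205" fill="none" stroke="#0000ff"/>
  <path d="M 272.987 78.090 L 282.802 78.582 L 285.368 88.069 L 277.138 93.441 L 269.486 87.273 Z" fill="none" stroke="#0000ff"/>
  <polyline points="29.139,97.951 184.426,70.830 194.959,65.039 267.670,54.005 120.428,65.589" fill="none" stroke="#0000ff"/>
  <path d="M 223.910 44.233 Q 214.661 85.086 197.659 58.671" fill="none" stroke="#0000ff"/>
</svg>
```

Since the viewBox matches the mm dimensions, user units are millimetres directly. The only transform is the Y-flip y_m = 105.337 − y_svg.

Shape 1 is a closed polygon drawn with `<polygon>`. Its stroke #0000ff means cut at S826, F1081. After flipping Y the toolpath is (9.699,32.501) → (37.956,50.119) → (130.785,50.191) → (9.699,32.501), returning to the start.

Shape 2 is a regular polygon drawn with `<path>`. Its stroke #0000ff means cut at S826, F1081. After flipping Y the toolpath is (44.508,57.301) → (53.240,76.759) → (74.457,78.926) → (86.942,61.635) → (78.210,42.177) → (56.993,40.010) → (44.508,57.301), returning to the start.

Shape 3 is a open polyline drawn with `<path>`. Its stroke #0000ff means cut at S826, F1081. After flipping Y the toolpath is (123.701,67.153) → (143.046,84.943) → (321.764,45.936) → (312.772,95.662) → (208.274,83.422) → (265.644,37.132).

Shape 4 is a regular polygon drawn with `<path>`. Its stroke #0000ff means cut at S826, F1081. After flipping Y the toolpath is (272.987,27.247) → (282.802,26.755) → (285.368,17.268) → (277.138,11.896) → (269.486,18.064) → (272.987,27.247), returning to the start.

Shape 5 is a open polyline drawn with `<polyline>`. Its stroke #0000ff means cut at S826, F1081. After flipping Y the toolpath is (29.139,7.386) → (184.426,34.507) → (194.959,40.298) → (267.670,51.332) → (120.428,39.748).

Shape 6 is a quadratic bezier drawn with `<path>`. Its stroke #0000ff means cut at S826, F1081. After flipping Y the toolpath is (223.910,61.104) → (219.900,47.454) → (215.270,39.184) → (210.020,36.297) → (204.150,38.791) → (197.659,46.666).

(bCNC post)
(Date: synthetic)
G21
G90
G00 X9.699 Y32.501
M3 S826
G1 X37.956 Y50.119 F1081
G1 X130.785 Y50.191
G1 X9.699 Y32.501
G00 X44.508 Y57.301
M3 S826
G1 X53.240 Y76.759 F1081
G1 X74.457 Y78.926
G1 X86.942 Y61.635
G1 X78.210 Y42.177
G1 X56.993 Y40.010
G1 X44.508 Y57.301
G00 X123.701 Y67.153
M3 S826
G1 X143.046 Y84.943 F1081
G1 X321.764 Y45.936
G1 X312.772 Y95.662
G1 X208.274 Y83.422
G1 X265.644 Y37.132
G00 X272.987 Y27.247
M3 S826
G1 X282.802 Y26.755 F1081
G1 X285.368 Y17.268
G1 X277.138 Y11.896
G1 X269.486 Y18.064
G1 X272.987 Y27.247
G00 X29.139 Y7.386
M3 S826
G1 X184.426 Y34.507 F1081
G1 X194.959 Y40.298
G1 X267.670 Y51.332
G1 X120.428 Y39.748
G00 X223.910 Y61.104
M3 S826
G1 X219.900 Y47.454 F1081
G1 X215.270 Y39.184
G1 X210.020 Y36.297
G1 X204.150 Y38.791
G1 X197.659 Y46.666
M5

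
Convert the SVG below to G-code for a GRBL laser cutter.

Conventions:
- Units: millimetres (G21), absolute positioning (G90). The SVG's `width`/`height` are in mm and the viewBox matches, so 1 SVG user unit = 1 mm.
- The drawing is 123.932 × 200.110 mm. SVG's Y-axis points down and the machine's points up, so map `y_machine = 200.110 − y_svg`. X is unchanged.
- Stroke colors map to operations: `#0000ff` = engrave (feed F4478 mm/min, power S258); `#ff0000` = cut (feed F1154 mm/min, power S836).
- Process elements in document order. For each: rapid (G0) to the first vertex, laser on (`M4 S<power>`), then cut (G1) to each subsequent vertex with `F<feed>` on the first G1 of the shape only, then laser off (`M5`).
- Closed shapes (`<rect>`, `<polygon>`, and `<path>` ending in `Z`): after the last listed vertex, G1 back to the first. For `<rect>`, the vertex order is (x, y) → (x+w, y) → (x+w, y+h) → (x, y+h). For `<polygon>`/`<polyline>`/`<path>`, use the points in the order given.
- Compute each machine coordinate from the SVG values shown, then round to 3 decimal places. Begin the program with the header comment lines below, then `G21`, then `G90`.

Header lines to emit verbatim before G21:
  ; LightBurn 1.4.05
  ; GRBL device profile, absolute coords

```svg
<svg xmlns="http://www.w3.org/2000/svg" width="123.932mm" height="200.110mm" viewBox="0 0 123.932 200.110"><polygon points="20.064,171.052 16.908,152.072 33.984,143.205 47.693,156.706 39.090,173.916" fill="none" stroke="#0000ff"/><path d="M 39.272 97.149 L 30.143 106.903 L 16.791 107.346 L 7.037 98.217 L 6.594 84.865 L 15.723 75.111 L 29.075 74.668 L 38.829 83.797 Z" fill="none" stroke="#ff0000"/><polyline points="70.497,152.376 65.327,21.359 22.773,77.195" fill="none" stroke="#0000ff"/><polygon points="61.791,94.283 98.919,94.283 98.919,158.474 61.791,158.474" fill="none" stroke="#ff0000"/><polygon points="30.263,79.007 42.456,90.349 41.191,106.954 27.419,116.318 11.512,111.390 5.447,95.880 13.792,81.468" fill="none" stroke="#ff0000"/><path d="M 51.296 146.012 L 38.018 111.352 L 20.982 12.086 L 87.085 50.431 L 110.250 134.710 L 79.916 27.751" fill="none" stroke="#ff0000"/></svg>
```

; LightBurn 1.4.05
; GRBL device profile, absolute coords
G21
G90
G0 X20.064 Y29.058
M4 S258
G1 X16.908 Y48.038 F4478
G1 X33.984 Y56.905
G1 X47.693 Y43.404
G1 X39.090 Y26.194
G1 X20.064 Y29.058
M5
G0 X39.272 Y102.961
M4 S836
G1 X30.143 Y93.207 F1154
G1 X16.791 Y92.764
G1 X7.037 Y101.893
G1 X6.594 Y115.245
G1 X15.723 Y124.999
G1 X29.075 Y125.442
G1 X38.829 Y116.313
G1 X39.272 Y102.961
M5
G0 X70.497 Y47.734
M4 S258
G1 X65.327 Y178.751 F4478
G1 X22.773 Y122.915
M5
G0 X61.791 Y105.827
M4 S836
G1 X98.919 Y105.827 F1154
G1 X98.919 Y41.636
G1 X61.791 Y41.636
G1 X61.791 Y105.827
M5
G0 X30.263 Y121.103
M4 S836
G1 X42.456 Y109.761 F1154
G1 X41.191 Y93.156
G1 X27.419 Y83.792
G1 X11.512 Y88.720
G1 X5.447 Y104.230
G1 X13.792 Y118.642
G1 X30.263 Y121.103
M5
G0 X51.296 Y54.098
M4 S836
G1 X38.018 Y88.758 F1154
G1 X20.982 Y188.024
G1 X87.085 Y149.679
G1 X110.250 Y65.400
G1 X79.916 Y172.359
M5

Since the viewBox matches the mm dimensions, user units are millimetres directly. The only transform is the Y-flip y_m = 200.110 − y_svg.

Shape 1 is a regular polygon drawn with `<polygon>`. Its stroke #0000ff means engrave at S258, F4478. After flipping Y the toolpath is (20.064,29.058) → (16.908,48.038) → (33.984,56.905) → (47.693,43.404) → (39.090,26.194) → (20.064,29.058), returning to the start.

Shape 2 is a regular polygon drawn with `<path>`. Its stroke #ff0000 means cut at S836, F1154. After flipping Y the toolpath is (39.272,102.961) → (30.143,93.207) → (16.791,92.764) → (7.037,101.893) → (6.594,115.245) → (15.723,124.999) → (29.075,125.442) → (38.829,116.313) → (39.272,102.961), returning to the start.

Shape 3 is a open polyline drawn with `<polyline>`. Its stroke #0000ff means engrave at S258, F4478. After flipping Y the toolpath is (70.497,47.734) → (65.327,178.751) → (22.773,122.915).

Shape 4 is a rectangle drawn with `<polygon>`. Its stroke #ff0000 means cut at S836, F1154. After flipping Y the toolpath is (61.791,105.827) → (98.919,105.827) → (98.919,41.636) → (61.791,41.636) → (61.791,105.827), returning to the start.

Shape 5 is a regular polygon drawn with `<polygon>`. Its stroke #ff0000 means cut at S836, F1154. After flipping Y the toolpath is (30.263,121.103) → (42.456,109.761) → (41.191,93.156) → (27.419,83.792) → (11.512,88.720) → (5.447,104.230) → (13.792,118.642) → (30.263,121.103), returning to the start.

Shape 6 is a open polyline drawn with `<path>`. Its stroke #ff0000 means cut at S836, F1154. After flipping Y the toolpath is (51.296,54.098) → (38.018,88.758) → (20.982,188.024) → (87.085,149.679) → (110.250,65.400) → (79.916,172.359).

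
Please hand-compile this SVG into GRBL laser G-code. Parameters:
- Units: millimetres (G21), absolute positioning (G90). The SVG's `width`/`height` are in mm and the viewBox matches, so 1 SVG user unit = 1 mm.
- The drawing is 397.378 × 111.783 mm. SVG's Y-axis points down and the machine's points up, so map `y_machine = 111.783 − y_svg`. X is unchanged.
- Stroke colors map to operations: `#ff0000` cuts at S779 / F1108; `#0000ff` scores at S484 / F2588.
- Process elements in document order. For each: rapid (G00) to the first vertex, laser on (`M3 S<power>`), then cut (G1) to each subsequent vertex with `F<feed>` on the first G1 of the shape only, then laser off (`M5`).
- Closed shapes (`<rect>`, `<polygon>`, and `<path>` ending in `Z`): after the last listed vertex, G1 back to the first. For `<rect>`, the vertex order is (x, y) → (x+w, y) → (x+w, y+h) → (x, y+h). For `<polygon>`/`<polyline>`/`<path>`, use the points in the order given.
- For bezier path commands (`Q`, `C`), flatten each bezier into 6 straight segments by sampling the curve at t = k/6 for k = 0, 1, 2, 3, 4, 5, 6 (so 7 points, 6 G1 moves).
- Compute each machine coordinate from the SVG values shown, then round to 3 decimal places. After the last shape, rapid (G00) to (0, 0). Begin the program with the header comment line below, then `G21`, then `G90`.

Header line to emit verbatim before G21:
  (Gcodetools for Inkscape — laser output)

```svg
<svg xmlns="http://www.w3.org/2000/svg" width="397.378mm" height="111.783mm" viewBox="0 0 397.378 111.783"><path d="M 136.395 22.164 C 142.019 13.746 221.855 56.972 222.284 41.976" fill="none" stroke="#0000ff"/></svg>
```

1 u = 1 mm; y_m = 111.783 − y.

[1] `<path>` cubic bezier, #0000ff→score S484 F2588: (136.395,89.619) → (144.680,90.033) → (161.067,84.891) → (181.288,77.246) → (201.076,70.149) → (216.163,66.652) → (222.284,69.807)

(Gcodetools for Inkscape — laser output)
G21
G90
G00 X136.395 Y89.619
M3 S484
G1 X144.680 Y90.033 F2588
G1 X161.067 Y84.891
G1 X181.288 Y77.246
G1 X201.076 Y70.149
G1 X216.163 Y66.652
G1 X222.284 Y69.807
M5
G00 X0.000 Y0.000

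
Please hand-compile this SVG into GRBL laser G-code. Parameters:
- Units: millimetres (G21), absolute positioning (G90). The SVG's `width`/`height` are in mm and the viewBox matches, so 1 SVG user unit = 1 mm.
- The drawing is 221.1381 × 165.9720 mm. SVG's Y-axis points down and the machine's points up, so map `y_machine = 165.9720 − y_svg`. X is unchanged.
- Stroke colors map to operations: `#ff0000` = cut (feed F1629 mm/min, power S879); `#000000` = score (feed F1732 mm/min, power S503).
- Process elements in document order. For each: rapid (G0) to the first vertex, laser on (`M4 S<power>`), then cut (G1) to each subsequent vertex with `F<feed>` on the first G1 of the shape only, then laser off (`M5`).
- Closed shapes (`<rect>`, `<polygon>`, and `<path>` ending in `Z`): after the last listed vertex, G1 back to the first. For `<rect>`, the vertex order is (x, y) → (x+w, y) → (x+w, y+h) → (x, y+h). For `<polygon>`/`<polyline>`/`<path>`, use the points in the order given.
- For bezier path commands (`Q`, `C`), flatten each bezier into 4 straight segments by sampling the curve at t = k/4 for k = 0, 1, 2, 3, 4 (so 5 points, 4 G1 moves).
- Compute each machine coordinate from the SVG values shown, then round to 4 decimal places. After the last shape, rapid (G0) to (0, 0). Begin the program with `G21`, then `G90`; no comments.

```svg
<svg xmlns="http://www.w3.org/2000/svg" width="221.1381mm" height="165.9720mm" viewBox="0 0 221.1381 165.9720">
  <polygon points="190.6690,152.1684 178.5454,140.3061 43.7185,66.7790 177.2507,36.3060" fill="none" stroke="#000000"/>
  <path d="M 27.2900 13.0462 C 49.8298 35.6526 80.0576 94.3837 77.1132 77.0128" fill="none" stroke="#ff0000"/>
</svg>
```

G21
G90
G0 X190.6690 Y13.8036
M4 S503
G1 X178.5454 Y25.6659 F1732
G1 X43.7185 Y99.1930
G1 X177.2507 Y129.6660
G1 X190.6690 Y13.8036
M5
G0 X27.2900 Y152.9258
M4 S879
G1 X44.9979 Y130.9512 F1629
G1 X61.7582 Y105.9510
G1 X73.7402 Y88.4466
G1 X77.1132 Y88.9592
M5
G0 X0.0000 Y0.0000

Since the viewBox matches the mm dimensions, user units are millimetres directly. The only transform is the Y-flip y_m = 165.9720 − y_svg.

Shape 1 is a closed polygon drawn with `<polygon>`. Its stroke #000000 means score at S503, F1732. After flipping Y the toolpath is (190.6690,13.8036) → (178.5454,25.6659) → (43.7185,99.1930) → (177.2507,129.6660) → (190.6690,13.8036), returning to the start.

Shape 2 is a cubic bezier drawn with `<path>`. Its stroke #ff0000 means cut at S879, F1629. After flipping Y the toolpath is (27.2900,152.9258) → (44.9979,130.9512) → (61.7582,105.9510) → (73.7402,88.4466) → (77.1132,88.9592).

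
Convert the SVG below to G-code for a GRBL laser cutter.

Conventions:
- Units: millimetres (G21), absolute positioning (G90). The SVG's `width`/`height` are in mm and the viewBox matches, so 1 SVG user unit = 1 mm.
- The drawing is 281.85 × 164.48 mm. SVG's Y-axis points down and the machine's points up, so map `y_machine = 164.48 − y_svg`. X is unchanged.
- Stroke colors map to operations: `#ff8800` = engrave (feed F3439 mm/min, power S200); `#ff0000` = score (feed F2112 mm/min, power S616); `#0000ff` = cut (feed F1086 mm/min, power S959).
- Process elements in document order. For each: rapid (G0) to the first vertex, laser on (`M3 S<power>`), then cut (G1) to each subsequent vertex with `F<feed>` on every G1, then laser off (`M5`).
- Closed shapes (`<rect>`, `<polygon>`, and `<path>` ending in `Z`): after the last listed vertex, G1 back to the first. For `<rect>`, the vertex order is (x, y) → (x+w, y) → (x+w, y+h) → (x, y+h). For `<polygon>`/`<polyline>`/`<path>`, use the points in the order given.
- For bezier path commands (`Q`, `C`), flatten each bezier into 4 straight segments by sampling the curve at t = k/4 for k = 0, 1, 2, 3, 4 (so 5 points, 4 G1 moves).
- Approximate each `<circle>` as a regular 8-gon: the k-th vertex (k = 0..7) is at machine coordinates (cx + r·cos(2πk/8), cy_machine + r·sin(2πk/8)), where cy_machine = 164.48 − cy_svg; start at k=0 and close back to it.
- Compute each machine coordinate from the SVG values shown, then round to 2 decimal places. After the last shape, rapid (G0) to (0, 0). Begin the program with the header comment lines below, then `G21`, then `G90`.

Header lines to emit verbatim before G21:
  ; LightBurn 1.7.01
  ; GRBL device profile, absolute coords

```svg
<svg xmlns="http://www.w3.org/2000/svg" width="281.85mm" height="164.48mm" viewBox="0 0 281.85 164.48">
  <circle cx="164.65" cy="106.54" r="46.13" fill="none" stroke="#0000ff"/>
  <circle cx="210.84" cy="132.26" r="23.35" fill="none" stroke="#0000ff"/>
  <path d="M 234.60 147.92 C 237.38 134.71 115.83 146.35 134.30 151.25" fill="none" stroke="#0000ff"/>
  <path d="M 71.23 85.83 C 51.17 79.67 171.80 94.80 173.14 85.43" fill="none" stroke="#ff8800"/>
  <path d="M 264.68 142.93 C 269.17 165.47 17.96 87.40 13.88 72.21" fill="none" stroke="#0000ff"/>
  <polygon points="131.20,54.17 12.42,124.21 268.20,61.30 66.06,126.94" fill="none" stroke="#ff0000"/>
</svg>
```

; LightBurn 1.7.01
; GRBL device profile, absolute coords
G21
G90
G0 X210.78 Y57.94
M3 S959
G1 X197.27 Y90.56 F1086
G1 X164.65 Y104.07 F1086
G1 X132.03 Y90.56 F1086
G1 X118.52 Y57.94 F1086
G1 X132.03 Y25.32 F1086
G1 X164.65 Y11.81 F1086
G1 X197.27 Y25.32 F1086
G1 X210.78 Y57.94 F1086
M5
G0 X234.19 Y32.22
M3 S959
G1 X227.35 Y48.73 F1086
G1 X210.84 Y55.57 F1086
G1 X194.33 Y48.73 F1086
G1 X187.49 Y32.22 F1086
G1 X194.33 Y15.71 F1086
G1 X210.84 Y8.87 F1086
G1 X227.35 Y15.71 F1086
G1 X234.19 Y32.22 F1086
M5
G0 X234.60 Y16.56
M3 S959
G1 X217.50 Y22.30 F1086
G1 X178.57 Y21.69 F1086
G1 X142.57 Y17.68 F1086
G1 X134.30 Y13.23 F1086
M5
G0 X71.23 Y78.65
M3 S200
G1 X78.50 Y79.99 F3439
G1 X114.16 Y77.65 F3439
G1 X153.83 Y75.90 F3439
G1 X173.14 Y79.05 F3439
M5
G0 X264.68 Y21.55
M3 S959
G1 X227.96 Y20.95 F1086
G1 X142.49 Y42.76 F1086
G1 X55.42 Y71.64 F1086
G1 X13.88 Y92.27 F1086
M5
G0 X131.20 Y110.31
M3 S616
G1 X12.42 Y40.27 F2112
G1 X268.20 Y103.18 F2112
G1 X66.06 Y37.54 F2112
G1 X131.20 Y110.31 F2112
M5
G0 X0.00 Y0.00

viewBox `0 0 281.85 164.48` with mm width/height → 1 unit = 1 mm. Flip: y_m = 164.48 − y_svg.

**Shape 1** — `<circle>` circle, stroke `#0000ff` → cut (S959, F1086). Machine vertices: (210.78,57.94) → (197.27,90.56) → (164.65,104.07) → (132.03,90.56) → (118.52,57.94) → (132.03,25.32) → (164.65,11.81) → (197.27,25.32) → (210.78,57.94). Closed: final G1 returns to the first vertex.

**Shape 2** — `<circle>` circle, stroke `#0000ff` → cut (S959, F1086). Machine vertices: (234.19,32.22) → (227.35,48.73) → (210.84,55.57) → (194.33,48.73) → (187.49,32.22) → (194.33,15.71) → (210.84,8.87) → (227.35,15.71) → (234.19,32.22). Closed: final G1 returns to the first vertex.

**Shape 3** — `<path>` cubic bezier, stroke `#0000ff` → cut (S959, F1086). Control points (SVG): P0=(234.60,147.92), P1=(237.38,134.71), P2=(115.83,146.35), P3=(134.30,151.25); sampled at t=k/4. Machine vertices: (234.60,16.56) → (217.50,22.30) → (178.57,21.69) → (142.57,17.68) → (134.30,13.23). Open path.

**Shape 4** — `<path>` cubic bezier, stroke `#ff8800` → engrave (S200, F3439). Control points (SVG): P0=(71.23,85.83), P1=(51.17,79.67), P2=(171.80,94.80), P3=(173.14,85.43); sampled at t=k/4. Machine vertices: (71.23,78.65) → (78.50,79.99) → (114.16,77.65) → (153.83,75.90) → (173.14,79.05). Open path.

**Shape 5** — `<path>` cubic bezier, stroke `#0000ff` → cut (S959, F1086). Control points (SVG): P0=(264.68,142.93), P1=(269.17,165.47), P2=(17.96,87.40), P3=(13.88,72.21); sampled at t=k/4. Machine vertices: (264.68,21.55) → (227.96,20.95) → (142.49,42.76) → (55.42,71.64) → (13.88,92.27). Open path.

**Shape 6** — `<polygon>` closed polygon, stroke `#ff0000` → score (S616, F2112). Machine vertices: (131.20,110.31) → (12.42,40.27) → (268.20,103.18) → (66.06,37.54) → (131.20,110.31). Closed: final G1 returns to the first vertex.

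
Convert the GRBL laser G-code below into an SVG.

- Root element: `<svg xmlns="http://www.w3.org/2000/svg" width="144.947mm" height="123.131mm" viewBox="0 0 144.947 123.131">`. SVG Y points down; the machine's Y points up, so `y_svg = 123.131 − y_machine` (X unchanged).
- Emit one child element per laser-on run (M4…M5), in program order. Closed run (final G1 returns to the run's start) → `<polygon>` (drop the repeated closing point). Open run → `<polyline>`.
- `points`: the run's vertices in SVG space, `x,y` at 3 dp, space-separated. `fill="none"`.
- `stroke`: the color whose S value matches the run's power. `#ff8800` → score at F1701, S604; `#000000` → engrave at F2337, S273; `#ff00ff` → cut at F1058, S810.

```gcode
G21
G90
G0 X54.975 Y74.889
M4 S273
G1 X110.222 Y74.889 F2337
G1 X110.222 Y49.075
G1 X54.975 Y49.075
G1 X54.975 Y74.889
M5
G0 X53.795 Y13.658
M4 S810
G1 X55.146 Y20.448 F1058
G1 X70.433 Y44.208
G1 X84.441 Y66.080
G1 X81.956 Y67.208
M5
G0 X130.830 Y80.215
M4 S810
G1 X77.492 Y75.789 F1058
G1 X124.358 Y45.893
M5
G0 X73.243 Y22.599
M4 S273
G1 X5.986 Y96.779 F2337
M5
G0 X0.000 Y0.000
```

Machine Y-up, SVG Y-down with viewBox height 123.131, so y_svg = 123.131 − y_machine; X carries over.

Run 1: power S273 maps to stroke `#000000` (engrave). The run returns to its start, so emit a `<polygon>` with points (Y-flipped): 54.975,48.242 110.222,48.242 110.222,74.056 54.975,74.056.

Run 2: power S810 maps to stroke `#ff00ff` (cut). The run is open, so emit a `<polyline>` with points (Y-flipped): 53.795,109.473 55.146,102.683 70.433,78.923 84.441,57.051 81.956,55.923.

Run 3: the run's S810 means `#ff00ff` (cut). The run is open, so emit a `<polyline>` with points (Y-flipped): 130.830,42.916 77.492,47.342 124.358,77.238.

Run 4: power S273 maps to stroke `#000000` (engrave). The run is open, so emit a `<polyline>` with points (Y-flipped): 73.243,100.532 5.986,26.352.

<svg xmlns="http://www.w3.org/2000/svg" width="144.947mm" height="123.131mm" viewBox="0 0 144.947 123.131">
  <polygon points="54.975,48.242 110.222,48.242 110.222,74.056 54.975,74.056" fill="none" stroke="#000000"/>
  <polyline points="53.795,109.473 55.146,102.683 70.433,78.923 84.441,57.051 81.956,55.923" fill="none" stroke="#ff00ff"/>
  <polyline points="130.830,42.916 77.492,47.342 124.358,77.238" fill="none" stroke="#ff00ff"/>
  <polyline points="73.243,100.532 5.986,26.352" fill="none" stroke="#000000"/>
</svg>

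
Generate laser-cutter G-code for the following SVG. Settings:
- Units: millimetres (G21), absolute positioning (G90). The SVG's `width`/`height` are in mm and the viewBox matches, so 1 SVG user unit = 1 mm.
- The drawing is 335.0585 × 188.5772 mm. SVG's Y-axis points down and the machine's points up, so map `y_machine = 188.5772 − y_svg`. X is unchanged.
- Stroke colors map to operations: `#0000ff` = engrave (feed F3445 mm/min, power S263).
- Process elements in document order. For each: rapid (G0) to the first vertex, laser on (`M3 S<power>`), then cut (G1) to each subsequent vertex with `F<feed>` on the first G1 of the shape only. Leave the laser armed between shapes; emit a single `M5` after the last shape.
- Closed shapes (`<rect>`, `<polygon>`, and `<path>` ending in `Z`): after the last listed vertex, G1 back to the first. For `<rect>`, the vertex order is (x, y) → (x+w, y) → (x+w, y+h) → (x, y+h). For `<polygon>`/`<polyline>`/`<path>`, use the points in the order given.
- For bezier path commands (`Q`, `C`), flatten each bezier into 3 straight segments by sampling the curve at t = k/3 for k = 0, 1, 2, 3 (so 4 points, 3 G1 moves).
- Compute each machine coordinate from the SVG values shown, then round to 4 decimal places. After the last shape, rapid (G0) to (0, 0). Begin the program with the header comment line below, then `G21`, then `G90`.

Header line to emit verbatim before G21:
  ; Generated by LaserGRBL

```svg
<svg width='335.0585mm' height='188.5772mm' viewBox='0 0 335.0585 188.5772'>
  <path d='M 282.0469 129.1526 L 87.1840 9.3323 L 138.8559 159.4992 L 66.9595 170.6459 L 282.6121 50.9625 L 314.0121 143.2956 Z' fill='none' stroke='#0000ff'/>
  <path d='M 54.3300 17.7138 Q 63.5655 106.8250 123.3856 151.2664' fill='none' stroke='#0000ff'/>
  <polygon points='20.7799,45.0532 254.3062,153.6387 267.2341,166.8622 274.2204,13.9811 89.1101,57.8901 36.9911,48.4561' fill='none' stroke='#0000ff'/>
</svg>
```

; Generated by LaserGRBL
G21
G90
G0 X282.0469 Y59.4246
M3 S263
G1 X87.1840 Y179.2449 F3445
G1 X138.8559 Y29.0780
G1 X66.9595 Y17.9313
G1 X282.6121 Y137.6147
G1 X314.0121 Y45.2816
G1 X282.0469 Y59.4246
G0 X54.3300 Y170.8634
M3 S263
G1 X66.1075 Y116.4192 F3445
G1 X89.1260 Y71.9017
G1 X123.3856 Y37.3108
G0 X20.7799 Y143.5240
M3 S263
G1 X254.3062 Y34.9385 F3445
G1 X267.2341 Y21.7150
G1 X274.2204 Y174.5961
G1 X89.1101 Y130.6871
G1 X36.9911 Y140.1211
G1 X20.7799 Y143.5240
M5
G0 X0.0000 Y0.0000

viewBox `0 0 335.0585 188.5772` with mm width/height → 1 unit = 1 mm. Flip: y_m = 188.5772 − y_svg.

**Shape 1** — `<path>` closed polygon, stroke `#0000ff` → engrave (S263, F3445). Machine vertices: (282.0469,59.4246) → (87.1840,179.2449) → (138.8559,29.0780) → (66.9595,17.9313) → (282.6121,137.6147) → (314.0121,45.2816) → (282.0469,59.4246). Closed: final G1 returns to the first vertex.

**Shape 2** — `<path>` quadratic bezier, stroke `#0000ff` → engrave (S263, F3445). Control points (SVG): P0=(54.3300,17.7138), P1=(63.5655,106.8250), P2=(123.3856,151.2664); sampled at t=k/3. Machine vertices: (54.3300,170.8634) → (66.1075,116.4192) → (89.1260,71.9017) → (123.3856,37.3108). Open path.

**Shape 3** — `<polygon>` closed polygon, stroke `#0000ff` → engrave (S263, F3445). Machine vertices: (20.7799,143.5240) → (254.3062,34.9385) → (267.2341,21.7150) → (274.2204,174.5961) → (89.1101,130.6871) → (36.9911,140.1211) → (20.7799,143.5240). Closed: final G1 returns to the first vertex.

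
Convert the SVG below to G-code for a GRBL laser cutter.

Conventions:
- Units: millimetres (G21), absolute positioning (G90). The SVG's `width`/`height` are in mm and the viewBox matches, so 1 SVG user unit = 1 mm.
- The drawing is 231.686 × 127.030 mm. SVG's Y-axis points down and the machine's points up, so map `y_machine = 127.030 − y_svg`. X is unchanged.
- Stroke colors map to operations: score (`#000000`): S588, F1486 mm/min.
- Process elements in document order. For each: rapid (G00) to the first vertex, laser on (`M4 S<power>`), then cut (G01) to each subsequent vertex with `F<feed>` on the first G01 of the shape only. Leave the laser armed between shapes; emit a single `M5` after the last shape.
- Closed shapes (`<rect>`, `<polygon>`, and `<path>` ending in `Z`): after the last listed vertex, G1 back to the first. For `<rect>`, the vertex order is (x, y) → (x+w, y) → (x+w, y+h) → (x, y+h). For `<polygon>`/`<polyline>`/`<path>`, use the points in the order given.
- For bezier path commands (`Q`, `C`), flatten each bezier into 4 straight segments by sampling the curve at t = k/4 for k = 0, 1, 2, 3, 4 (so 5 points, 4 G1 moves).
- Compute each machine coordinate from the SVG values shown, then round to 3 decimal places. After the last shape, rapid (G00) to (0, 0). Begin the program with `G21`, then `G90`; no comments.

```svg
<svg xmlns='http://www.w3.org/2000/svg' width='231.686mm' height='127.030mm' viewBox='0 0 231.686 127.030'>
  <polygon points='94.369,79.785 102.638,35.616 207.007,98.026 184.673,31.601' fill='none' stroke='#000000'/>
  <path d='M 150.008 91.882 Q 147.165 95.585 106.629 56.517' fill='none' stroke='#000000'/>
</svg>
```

G21
G90
G00 X94.369 Y47.245
M4 S588
G01 X102.638 Y91.414 F1486
G01 X207.007 Y29.004
G01 X184.673 Y95.429
G01 X94.369 Y47.245
G00 X150.008 Y35.148
M4 S588
G01 X146.231 Y35.970 F1486
G01 X137.742 Y42.138
G01 X124.541 Y53.652
G01 X106.629 Y70.513
M5
G00 X0.000 Y0.000

1 u = 1 mm; y_m = 127.030 − y.

[1] `<polygon>` closed polygon, #000000→score S588 F1486: (94.369,47.245) → (102.638,91.414) → (207.007,29.004) → (184.673,95.429) → (94.369,47.245) (closed)

[2] `<path>` quadratic bezier, #000000→score S588 F1486: (150.008,35.148) → (146.231,35.970) → (137.742,42.138) → (124.541,53.652) → (106.629,70.513)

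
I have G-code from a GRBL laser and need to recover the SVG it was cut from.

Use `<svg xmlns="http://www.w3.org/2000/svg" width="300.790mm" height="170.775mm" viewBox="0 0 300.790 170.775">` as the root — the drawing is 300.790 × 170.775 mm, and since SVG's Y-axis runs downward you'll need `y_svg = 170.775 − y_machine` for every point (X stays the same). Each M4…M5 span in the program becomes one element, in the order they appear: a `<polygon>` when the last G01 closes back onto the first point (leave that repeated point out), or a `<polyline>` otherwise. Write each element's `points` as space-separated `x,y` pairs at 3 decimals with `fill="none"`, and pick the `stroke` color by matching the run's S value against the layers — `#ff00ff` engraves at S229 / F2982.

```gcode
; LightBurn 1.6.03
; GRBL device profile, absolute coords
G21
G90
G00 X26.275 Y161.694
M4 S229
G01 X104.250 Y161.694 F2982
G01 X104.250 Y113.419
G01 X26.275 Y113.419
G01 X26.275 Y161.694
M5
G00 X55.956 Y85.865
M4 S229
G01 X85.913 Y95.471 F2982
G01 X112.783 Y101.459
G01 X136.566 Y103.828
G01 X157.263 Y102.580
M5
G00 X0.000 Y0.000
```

<svg xmlns="http://www.w3.org/2000/svg" width="300.790mm" height="170.775mm" viewBox="0 0 300.790 170.775">
  <polygon points="26.275,9.081 104.250,9.081 104.250,57.356 26.275,57.356" fill="none" stroke="#ff00ff"/>
  <polyline points="55.956,84.910 85.913,75.304 112.783,69.316 136.566,66.947 157.263,68.195" fill="none" stroke="#ff00ff"/>
</svg>

y_svg = 170.775 − y_m. Every run uses S229, so all elements get stroke `#ff00ff` (engrave).

[1] closed run; points: 26.275,9.081 104.250,9.081 104.250,57.356 26.275,57.356

[2] open run; points: 55.956,84.910 85.913,75.304 112.783,69.316 136.566,66.947 157.263,68.195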